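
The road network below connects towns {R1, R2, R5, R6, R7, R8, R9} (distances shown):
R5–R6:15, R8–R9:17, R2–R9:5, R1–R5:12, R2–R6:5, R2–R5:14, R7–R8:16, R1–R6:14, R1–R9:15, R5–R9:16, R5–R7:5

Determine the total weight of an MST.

Prim's algorithm from R1:
Step 1: frontier [R1–R5 12, R1–R6 14, R1–R9 15] → take R1–R5 (12); add R5.
Step 2: frontier [R1–R6 14, R1–R9 15, R5–R7 5, R2–R5 14, R5–R6 15, R5–R9 16] → take R5–R7 (5); add R7.
Step 3: frontier [R1–R6 14, R1–R9 15, R2–R5 14, R5–R6 15, R5–R9 16, R7–R8 16] → take R2–R5 (14); add R2.
Step 4: frontier [R1–R6 14, R1–R9 15, R2–R6 5, R2–R9 5, R5–R6 15, R5–R9 16, R7–R8 16] → take R2–R6 (5); add R6.
Step 5: frontier [R1–R9 15, R2–R9 5, R5–R9 16, R7–R8 16] → take R2–R9 (5); add R9.
Step 6: frontier [R7–R8 16, R8–R9 17] → take R7–R8 (16); add R8.
MST edges: R1–R5, R5–R7, R2–R5, R2–R6, R2–R9, R7–R8; total weight 12+5+14+5+5+16 = 57.

57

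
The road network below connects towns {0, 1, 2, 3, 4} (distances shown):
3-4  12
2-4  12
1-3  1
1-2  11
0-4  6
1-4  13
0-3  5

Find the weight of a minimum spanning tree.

Prim, starting at 1.
Step 1: cheapest edge leaving the tree is 1-3 (1); add 3.
Step 2: cheapest edge leaving the tree is 0-3 (5); add 0.
Step 3: cheapest edge leaving the tree is 0-4 (6); add 4.
Step 4: cheapest edge leaving the tree is 1-2 (11); add 2.
MST edges: 1-3, 0-3, 0-4, 1-2; total weight 1+5+6+11 = 23.

23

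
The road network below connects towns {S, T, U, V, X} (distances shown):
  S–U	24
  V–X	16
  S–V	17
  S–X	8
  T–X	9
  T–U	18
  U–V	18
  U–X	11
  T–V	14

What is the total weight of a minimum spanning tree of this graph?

Kruskal's algorithm — process edges by increasing weight (ties by edge label):
S–X (8): add — endpoints in different components.
T–X (9): add — endpoints in different components.
U–X (11): add — endpoints in different components.
T–V (14): add — endpoints in different components.
MST edges: S–X, T–X, U–X, T–V; total weight 8+9+11+14 = 42.

42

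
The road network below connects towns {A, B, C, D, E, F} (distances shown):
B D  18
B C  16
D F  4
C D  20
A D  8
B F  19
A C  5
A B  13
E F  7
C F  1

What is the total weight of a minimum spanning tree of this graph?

Prim's algorithm from E:
Step 1: cheapest edge leaving the tree is E F (7); add F.
Step 2: cheapest edge leaving the tree is C F (1); add C.
Step 3: cheapest edge leaving the tree is D F (4); add D.
Step 4: cheapest edge leaving the tree is A C (5); add A.
Step 5: cheapest edge leaving the tree is A B (13); add B.
MST edges: E F, C F, D F, A C, A B; total weight 7+1+4+5+13 = 30.

30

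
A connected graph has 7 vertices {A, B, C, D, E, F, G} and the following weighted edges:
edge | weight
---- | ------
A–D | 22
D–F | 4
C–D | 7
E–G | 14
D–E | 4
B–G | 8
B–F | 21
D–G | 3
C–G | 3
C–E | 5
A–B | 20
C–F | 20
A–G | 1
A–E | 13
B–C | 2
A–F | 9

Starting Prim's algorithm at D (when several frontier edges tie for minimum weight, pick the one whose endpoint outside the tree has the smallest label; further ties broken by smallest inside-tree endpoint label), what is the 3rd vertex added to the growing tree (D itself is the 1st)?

A

Grow the tree from D using Prim:
Step 1: cheapest edge leaving the tree is D–G (3); add G.
Step 2: cheapest edge leaving the tree is A–G (1); add A.
Step 3: cheapest edge leaving the tree is C–G (3); add C.
Step 4: cheapest edge leaving the tree is B–C (2); add B.
Step 5: cheapest edge leaving the tree is D–E (4); add E.
Step 6: cheapest edge leaving the tree is D–F (4); add F.
Vertex order: D, G, A, C, B, E, F. The 3rd vertex is A.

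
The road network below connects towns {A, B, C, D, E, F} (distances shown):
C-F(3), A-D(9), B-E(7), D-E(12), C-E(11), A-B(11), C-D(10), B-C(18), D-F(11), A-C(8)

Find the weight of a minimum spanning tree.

38

Grow the tree from E using Prim:
Step 1: frontier [B-E 7, C-E 11, D-E 12] → take B-E (7); add B.
Step 2: frontier [A-B 11, B-C 18, C-E 11, D-E 12] → take A-B (11); add A.
Step 3: frontier [A-C 8, A-D 9, B-C 18, C-E 11, D-E 12] → take A-C (8); add C.
Step 4: frontier [A-D 9, C-F 3, C-D 10, D-E 12] → take C-F (3); add F.
Step 5: frontier [A-D 9, C-D 10, D-E 12, D-F 11] → take A-D (9); add D.
MST edges: B-E, A-B, A-C, C-F, A-D; total weight 7+11+8+3+9 = 38.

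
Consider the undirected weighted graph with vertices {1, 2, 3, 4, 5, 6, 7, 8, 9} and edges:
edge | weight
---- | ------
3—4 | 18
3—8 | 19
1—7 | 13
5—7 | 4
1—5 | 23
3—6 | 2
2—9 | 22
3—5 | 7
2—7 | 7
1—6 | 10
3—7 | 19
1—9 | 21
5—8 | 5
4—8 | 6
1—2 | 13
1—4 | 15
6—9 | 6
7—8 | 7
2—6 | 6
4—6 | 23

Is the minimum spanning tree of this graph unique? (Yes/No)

No

Sort edges by weight, then run Kruskal:
3—6 (2): add — endpoints in different components.
5—7 (4): add — endpoints in different components.
5—8 (5): add — endpoints in different components.
2—6 (6): add — endpoints in different components.
4—8 (6): add — endpoints in different components.
6—9 (6): add — endpoints in different components.
2—7 (7): add — endpoints in different components.
3—5 (7): skip — 3 and 5 already connected.
7—8 (7): skip — 7 and 8 already connected.
1—6 (10): add — endpoints in different components.
Non-tree edge 3—5 has weight 7, equal to the heaviest edge on its tree cycle — swapping gives another MST of the same weight. Not unique.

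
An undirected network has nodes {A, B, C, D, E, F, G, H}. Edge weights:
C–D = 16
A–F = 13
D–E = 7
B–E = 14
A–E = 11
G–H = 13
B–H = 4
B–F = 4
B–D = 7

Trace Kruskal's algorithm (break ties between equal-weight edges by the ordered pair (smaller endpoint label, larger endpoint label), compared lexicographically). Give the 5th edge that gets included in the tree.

A-E

Kruskal's algorithm — process edges by increasing weight (ties by edge label):
B–F (4): add — endpoints in different components.
B–H (4): add — endpoints in different components.
B–D (7): add — endpoints in different components.
D–E (7): add — endpoints in different components.
A–E (11): add — endpoints in different components.
A–F (13): skip — A and F already connected.
G–H (13): add — endpoints in different components.
B–E (14): skip — B and E already connected.
C–D (16): add — endpoints in different components.
The 5th edge added is A–E.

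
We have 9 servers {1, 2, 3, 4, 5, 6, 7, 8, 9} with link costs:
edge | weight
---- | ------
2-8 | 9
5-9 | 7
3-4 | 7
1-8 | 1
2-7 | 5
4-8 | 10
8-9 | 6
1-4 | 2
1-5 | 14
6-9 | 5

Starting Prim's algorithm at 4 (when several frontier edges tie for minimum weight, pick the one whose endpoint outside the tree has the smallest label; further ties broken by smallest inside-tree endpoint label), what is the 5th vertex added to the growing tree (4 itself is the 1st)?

6

Prim's algorithm from 4:
Step 1: cheapest edge leaving the tree is 1-4 (2); add 1.
Step 2: cheapest edge leaving the tree is 1-8 (1); add 8.
Step 3: cheapest edge leaving the tree is 8-9 (6); add 9.
Step 4: cheapest edge leaving the tree is 6-9 (5); add 6.
Step 5: cheapest edge leaving the tree is 3-4 (7); add 3.
Step 6: cheapest edge leaving the tree is 5-9 (7); add 5.
Step 7: cheapest edge leaving the tree is 2-8 (9); add 2.
Step 8: cheapest edge leaving the tree is 2-7 (5); add 7.
Vertex order: 4, 1, 8, 9, 6, 3, 5, 2, 7. The 5th vertex is 6.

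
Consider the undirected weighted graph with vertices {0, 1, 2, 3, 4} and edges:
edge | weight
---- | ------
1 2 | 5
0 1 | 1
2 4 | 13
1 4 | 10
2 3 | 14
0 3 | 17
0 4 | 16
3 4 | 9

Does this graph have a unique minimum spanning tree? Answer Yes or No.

Kruskal's algorithm — process edges by increasing weight (ties by edge label):
0 1 (1): add — endpoints in different components.
1 2 (5): add — endpoints in different components.
3 4 (9): add — endpoints in different components.
1 4 (10): add — endpoints in different components.
Every non-tree edge has weight strictly greater than the heaviest edge on the tree path between its endpoints, so the MST is unique.

Yes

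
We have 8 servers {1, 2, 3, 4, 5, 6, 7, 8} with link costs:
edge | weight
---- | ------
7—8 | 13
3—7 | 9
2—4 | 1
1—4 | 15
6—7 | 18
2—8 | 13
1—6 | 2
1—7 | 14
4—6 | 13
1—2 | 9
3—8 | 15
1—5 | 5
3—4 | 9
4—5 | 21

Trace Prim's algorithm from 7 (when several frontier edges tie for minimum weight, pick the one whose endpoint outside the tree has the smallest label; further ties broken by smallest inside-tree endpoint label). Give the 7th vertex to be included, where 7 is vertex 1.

Grow the tree from 7 using Prim:
Step 1: cheapest edge leaving the tree is 3—7 (9); add 3.
Step 2: cheapest edge leaving the tree is 3—4 (9); add 4.
Step 3: cheapest edge leaving the tree is 2—4 (1); add 2.
Step 4: cheapest edge leaving the tree is 1—2 (9); add 1.
Step 5: cheapest edge leaving the tree is 1—6 (2); add 6.
Step 6: cheapest edge leaving the tree is 1—5 (5); add 5.
Step 7: cheapest edge leaving the tree is 2—8 (13); add 8.
Vertex order: 7, 3, 4, 2, 1, 6, 5, 8. The 7th vertex is 5.

5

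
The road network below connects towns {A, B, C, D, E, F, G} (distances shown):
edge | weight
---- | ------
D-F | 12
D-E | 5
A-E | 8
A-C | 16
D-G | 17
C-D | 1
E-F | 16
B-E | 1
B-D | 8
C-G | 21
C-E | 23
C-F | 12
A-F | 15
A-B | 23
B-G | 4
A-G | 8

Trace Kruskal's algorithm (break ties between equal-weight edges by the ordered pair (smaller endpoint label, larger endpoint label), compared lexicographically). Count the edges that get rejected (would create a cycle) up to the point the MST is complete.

2

Kruskal's algorithm — process edges by increasing weight (ties by edge label):
B-E (1): add — endpoints in different components.
C-D (1): add — endpoints in different components.
B-G (4): add — endpoints in different components.
D-E (5): add — endpoints in different components.
A-E (8): add — endpoints in different components.
A-G (8): skip — A and G already connected.
B-D (8): skip — B and D already connected.
C-F (12): add — endpoints in different components.
Edges rejected before the tree was complete: 2.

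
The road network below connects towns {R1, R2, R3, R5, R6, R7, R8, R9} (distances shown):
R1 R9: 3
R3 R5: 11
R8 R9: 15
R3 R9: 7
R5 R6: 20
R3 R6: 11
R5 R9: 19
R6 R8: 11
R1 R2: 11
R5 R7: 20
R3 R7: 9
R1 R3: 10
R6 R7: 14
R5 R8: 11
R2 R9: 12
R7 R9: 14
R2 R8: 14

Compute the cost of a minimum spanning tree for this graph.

Grow the tree from R6 using Prim:
Step 1: cheapest edge leaving the tree is R3 R6 (11); add R3.
Step 2: cheapest edge leaving the tree is R3 R9 (7); add R9.
Step 3: cheapest edge leaving the tree is R1 R9 (3); add R1.
Step 4: cheapest edge leaving the tree is R3 R7 (9); add R7.
Step 5: cheapest edge leaving the tree is R1 R2 (11); add R2.
Step 6: cheapest edge leaving the tree is R3 R5 (11); add R5.
Step 7: cheapest edge leaving the tree is R5 R8 (11); add R8.
MST edges: R3 R6, R3 R9, R1 R9, R3 R7, R1 R2, R3 R5, R5 R8; total weight 11+7+3+9+11+11+11 = 63.

63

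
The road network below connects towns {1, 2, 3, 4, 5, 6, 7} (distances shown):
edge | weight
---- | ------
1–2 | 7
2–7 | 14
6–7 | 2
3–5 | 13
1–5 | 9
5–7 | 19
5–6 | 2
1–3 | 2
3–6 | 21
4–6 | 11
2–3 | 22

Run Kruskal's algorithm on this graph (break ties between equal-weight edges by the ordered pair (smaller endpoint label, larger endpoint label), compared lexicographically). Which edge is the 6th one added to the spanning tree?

Kruskal's algorithm — process edges by increasing weight (ties by edge label):
1–3 (2): add. Components now {1,3} {2} {4} {5} {6} {7}
5–6 (2): add. Components now {1,3} {2} {4} {5,6} {7}
6–7 (2): add. Components now {1,3} {2} {4} {5,6,7}
1–2 (7): add. Components now {1,2,3} {4} {5,6,7}
1–5 (9): add. Components now {1,2,3,5,6,7} {4}
4–6 (11): add. Components now {1,2,3,4,5,6,7}
The 6th edge added is 4–6.

4-6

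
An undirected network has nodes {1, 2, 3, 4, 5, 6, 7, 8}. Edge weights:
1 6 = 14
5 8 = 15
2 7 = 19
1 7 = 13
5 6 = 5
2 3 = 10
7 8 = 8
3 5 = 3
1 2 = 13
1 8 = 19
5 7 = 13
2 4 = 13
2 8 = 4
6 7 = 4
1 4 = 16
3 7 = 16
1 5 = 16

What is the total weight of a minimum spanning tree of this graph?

50

Prim's algorithm from 3:
Step 1: cheapest edge leaving the tree is 3 5 (3); add 5.
Step 2: cheapest edge leaving the tree is 5 6 (5); add 6.
Step 3: cheapest edge leaving the tree is 6 7 (4); add 7.
Step 4: cheapest edge leaving the tree is 7 8 (8); add 8.
Step 5: cheapest edge leaving the tree is 2 8 (4); add 2.
Step 6: cheapest edge leaving the tree is 1 2 (13); add 1.
Step 7: cheapest edge leaving the tree is 2 4 (13); add 4.
MST edges: 3 5, 5 6, 6 7, 7 8, 2 8, 1 2, 2 4; total weight 3+5+4+8+4+13+13 = 50.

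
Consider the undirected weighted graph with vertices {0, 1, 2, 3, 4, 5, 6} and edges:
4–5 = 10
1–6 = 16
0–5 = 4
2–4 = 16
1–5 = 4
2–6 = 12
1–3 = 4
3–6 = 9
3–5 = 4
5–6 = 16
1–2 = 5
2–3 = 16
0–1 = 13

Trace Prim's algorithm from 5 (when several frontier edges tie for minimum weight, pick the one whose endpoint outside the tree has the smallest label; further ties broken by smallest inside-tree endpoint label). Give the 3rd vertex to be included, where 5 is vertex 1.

Prim, starting at 5.
Step 1: frontier [0–5 4, 1–5 4, 3–5 4, 4–5 10, 5–6 16] → take 0–5 (4); add 0.
Step 2: frontier [0–1 13, 1–5 4, 3–5 4, 4–5 10, 5–6 16] → take 1–5 (4); add 1.
Step 3: frontier [1–3 4, 1–2 5, 1–6 16, 3–5 4, 4–5 10, 5–6 16] → take 1–3 (4); add 3.
Step 4: frontier [1–2 5, 1–6 16, 3–6 9, 2–3 16, 4–5 10, 5–6 16] → take 1–2 (5); add 2.
Step 5: frontier [1–6 16, 2–6 12, 2–4 16, 3–6 9, 4–5 10, 5–6 16] → take 3–6 (9); add 6.
Step 6: frontier [2–4 16, 4–5 10] → take 4–5 (10); add 4.
Vertex order: 5, 0, 1, 3, 2, 6, 4. The 3rd vertex is 1.

1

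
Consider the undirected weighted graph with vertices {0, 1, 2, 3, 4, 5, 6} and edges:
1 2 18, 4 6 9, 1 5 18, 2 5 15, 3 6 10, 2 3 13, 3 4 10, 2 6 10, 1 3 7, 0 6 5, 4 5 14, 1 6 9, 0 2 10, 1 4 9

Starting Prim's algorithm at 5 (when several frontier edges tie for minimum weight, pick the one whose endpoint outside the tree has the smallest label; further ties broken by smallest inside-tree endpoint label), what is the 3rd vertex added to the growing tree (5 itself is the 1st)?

1

Grow the tree from 5 using Prim:
Step 1: frontier [4 5 14, 2 5 15, 1 5 18] → take 4 5 (14); add 4.
Step 2: frontier [1 4 9, 4 6 9, 3 4 10, 2 5 15, 1 5 18] → take 1 4 (9); add 1.
Step 3: frontier [1 3 7, 1 6 9, 1 2 18, 4 6 9, 3 4 10, 2 5 15] → take 1 3 (7); add 3.
Step 4: frontier [1 6 9, 1 2 18, 3 6 10, 2 3 13, 4 6 9, 2 5 15] → take 1 6 (9); add 6.
Step 5: frontier [1 2 18, 2 3 13, 2 5 15, 0 6 5, 2 6 10] → take 0 6 (5); add 0.
Step 6: frontier [0 2 10, 1 2 18, 2 3 13, 2 5 15, 2 6 10] → take 0 2 (10); add 2.
Vertex order: 5, 4, 1, 3, 6, 0, 2. The 3rd vertex is 1.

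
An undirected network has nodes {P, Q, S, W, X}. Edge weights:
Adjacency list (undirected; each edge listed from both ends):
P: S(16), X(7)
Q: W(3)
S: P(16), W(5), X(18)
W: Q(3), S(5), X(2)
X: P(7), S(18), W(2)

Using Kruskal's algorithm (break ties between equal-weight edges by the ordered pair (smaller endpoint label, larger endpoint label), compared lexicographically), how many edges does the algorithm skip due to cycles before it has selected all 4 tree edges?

Sort edges by weight, then run Kruskal:
W–X (2): add. Components now {W,X} {P} {Q} {S}
Q–W (3): add. Components now {Q,W,X} {P} {S}
S–W (5): add. Components now {Q,S,W,X} {P}
P–X (7): add. Components now {P,Q,S,W,X}
Edges rejected before the tree was complete: 0.

0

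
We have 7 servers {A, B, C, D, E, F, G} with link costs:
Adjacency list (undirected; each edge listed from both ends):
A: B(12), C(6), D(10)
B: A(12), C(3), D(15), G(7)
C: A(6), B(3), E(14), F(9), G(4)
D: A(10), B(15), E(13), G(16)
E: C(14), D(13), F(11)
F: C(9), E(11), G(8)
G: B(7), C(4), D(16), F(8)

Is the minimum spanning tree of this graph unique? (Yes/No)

Yes

Kruskal: consider edges lightest-first.
B C (3): add. Components now {A} {B,C} {D} {E} {F} {G}
C G (4): add. Components now {A} {B,C,G} {D} {E} {F}
A C (6): add. Components now {A,B,C,G} {D} {E} {F}
B G (7): skip — B and G already connected.
F G (8): add. Components now {A,B,C,F,G} {D} {E}
C F (9): skip — C and F already connected.
A D (10): add. Components now {A,B,C,D,F,G} {E}
E F (11): add. Components now {A,B,C,D,E,F,G}
Every non-tree edge has weight strictly greater than the heaviest edge on the tree path between its endpoints, so the MST is unique.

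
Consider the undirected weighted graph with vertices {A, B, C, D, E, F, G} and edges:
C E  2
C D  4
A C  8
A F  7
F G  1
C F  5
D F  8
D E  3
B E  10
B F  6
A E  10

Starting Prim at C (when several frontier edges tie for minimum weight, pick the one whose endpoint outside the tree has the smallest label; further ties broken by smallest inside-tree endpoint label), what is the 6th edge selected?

A-F

Grow the tree from C using Prim:
Step 1: cheapest edge leaving the tree is C E (2); add E.
Step 2: cheapest edge leaving the tree is D E (3); add D.
Step 3: cheapest edge leaving the tree is C F (5); add F.
Step 4: cheapest edge leaving the tree is F G (1); add G.
Step 5: cheapest edge leaving the tree is B F (6); add B.
Step 6: cheapest edge leaving the tree is A F (7); add A.
The 6th edge added is A F.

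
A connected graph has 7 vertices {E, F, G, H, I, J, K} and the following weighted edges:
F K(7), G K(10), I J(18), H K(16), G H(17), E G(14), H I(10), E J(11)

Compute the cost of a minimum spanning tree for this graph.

68

Kruskal: consider edges lightest-first.
F K (7): add — endpoints in different components.
G K (10): add — endpoints in different components.
H I (10): add — endpoints in different components.
E J (11): add — endpoints in different components.
E G (14): add — endpoints in different components.
H K (16): add — endpoints in different components.
MST edges: F K, G K, H I, E J, E G, H K; total weight 7+10+10+11+14+16 = 68.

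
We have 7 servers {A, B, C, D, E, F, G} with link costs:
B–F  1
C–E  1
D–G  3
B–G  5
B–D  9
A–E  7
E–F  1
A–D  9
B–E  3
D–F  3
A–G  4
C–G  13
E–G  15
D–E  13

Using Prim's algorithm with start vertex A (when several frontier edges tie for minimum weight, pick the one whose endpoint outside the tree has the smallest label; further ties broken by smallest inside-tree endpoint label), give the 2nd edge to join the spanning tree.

Prim's algorithm from A:
Step 1: frontier [A–G 4, A–E 7, A–D 9] → take A–G (4); add G.
Step 2: frontier [A–E 7, A–D 9, D–G 3, B–G 5, C–G 13, E–G 15] → take D–G (3); add D.
Step 3: frontier [A–E 7, D–F 3, B–D 9, D–E 13, B–G 5, C–G 13, E–G 15] → take D–F (3); add F.
Step 4: frontier [A–E 7, B–D 9, D–E 13, B–F 1, E–F 1, B–G 5, C–G 13, E–G 15] → take B–F (1); add B.
Step 5: frontier [A–E 7, B–E 3, D–E 13, E–F 1, C–G 13, E–G 15] → take E–F (1); add E.
Step 6: frontier [C–E 1, C–G 13] → take C–E (1); add C.
The 2nd edge added is D–G.

D-G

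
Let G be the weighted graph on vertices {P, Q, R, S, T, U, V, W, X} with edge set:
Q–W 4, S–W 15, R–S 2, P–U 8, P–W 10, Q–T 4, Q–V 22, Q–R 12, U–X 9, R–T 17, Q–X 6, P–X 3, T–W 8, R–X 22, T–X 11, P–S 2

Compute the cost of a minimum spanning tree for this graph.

Prim, starting at T.
Step 1: cheapest edge leaving the tree is Q–T (4); add Q.
Step 2: cheapest edge leaving the tree is Q–W (4); add W.
Step 3: cheapest edge leaving the tree is Q–X (6); add X.
Step 4: cheapest edge leaving the tree is P–X (3); add P.
Step 5: cheapest edge leaving the tree is P–S (2); add S.
Step 6: cheapest edge leaving the tree is R–S (2); add R.
Step 7: cheapest edge leaving the tree is P–U (8); add U.
Step 8: cheapest edge leaving the tree is Q–V (22); add V.
MST edges: Q–T, Q–W, Q–X, P–X, P–S, R–S, P–U, Q–V; total weight 4+4+6+3+2+2+8+22 = 51.

51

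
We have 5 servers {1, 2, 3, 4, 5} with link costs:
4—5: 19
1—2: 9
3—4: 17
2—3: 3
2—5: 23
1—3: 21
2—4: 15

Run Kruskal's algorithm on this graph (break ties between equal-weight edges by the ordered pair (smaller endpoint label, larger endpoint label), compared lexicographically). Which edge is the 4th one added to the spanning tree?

4-5

Sort edges by weight, then run Kruskal:
2—3 (3): add. Components now {1} {2,3} {4} {5}
1—2 (9): add. Components now {1,2,3} {4} {5}
2—4 (15): add. Components now {1,2,3,4} {5}
3—4 (17): skip — 3 and 4 already connected.
4—5 (19): add. Components now {1,2,3,4,5}
The 4th edge added is 4—5.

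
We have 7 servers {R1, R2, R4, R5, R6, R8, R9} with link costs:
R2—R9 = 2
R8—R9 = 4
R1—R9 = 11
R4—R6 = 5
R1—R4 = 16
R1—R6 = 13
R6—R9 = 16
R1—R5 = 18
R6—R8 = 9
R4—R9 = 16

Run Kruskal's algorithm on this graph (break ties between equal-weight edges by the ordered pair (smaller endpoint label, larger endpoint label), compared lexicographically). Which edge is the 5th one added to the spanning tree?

R1-R9

Kruskal's algorithm — process edges by increasing weight (ties by edge label):
R2—R9 (2): add — endpoints in different components.
R8—R9 (4): add — endpoints in different components.
R4—R6 (5): add — endpoints in different components.
R6—R8 (9): add — endpoints in different components.
R1—R9 (11): add — endpoints in different components.
R1—R6 (13): skip — R1 and R6 already connected.
R1—R4 (16): skip — R1 and R4 already connected.
R4—R9 (16): skip — R4 and R9 already connected.
R6—R9 (16): skip — R9 and R6 already connected.
R1—R5 (18): add — endpoints in different components.
The 5th edge added is R1—R9.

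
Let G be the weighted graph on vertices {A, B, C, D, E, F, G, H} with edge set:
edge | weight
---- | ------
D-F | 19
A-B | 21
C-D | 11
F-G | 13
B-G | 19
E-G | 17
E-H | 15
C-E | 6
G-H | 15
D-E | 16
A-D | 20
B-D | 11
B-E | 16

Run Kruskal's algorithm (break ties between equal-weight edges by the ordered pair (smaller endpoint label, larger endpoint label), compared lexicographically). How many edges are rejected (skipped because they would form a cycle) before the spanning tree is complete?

Sort edges by weight, then run Kruskal:
C-E (6): add — endpoints in different components.
B-D (11): add — endpoints in different components.
C-D (11): add — endpoints in different components.
F-G (13): add — endpoints in different components.
E-H (15): add — endpoints in different components.
G-H (15): add — endpoints in different components.
B-E (16): skip — B and E already connected.
D-E (16): skip — D and E already connected.
E-G (17): skip — E and G already connected.
B-G (19): skip — B and G already connected.
D-F (19): skip — D and F already connected.
A-D (20): add — endpoints in different components.
Edges rejected before the tree was complete: 5.

5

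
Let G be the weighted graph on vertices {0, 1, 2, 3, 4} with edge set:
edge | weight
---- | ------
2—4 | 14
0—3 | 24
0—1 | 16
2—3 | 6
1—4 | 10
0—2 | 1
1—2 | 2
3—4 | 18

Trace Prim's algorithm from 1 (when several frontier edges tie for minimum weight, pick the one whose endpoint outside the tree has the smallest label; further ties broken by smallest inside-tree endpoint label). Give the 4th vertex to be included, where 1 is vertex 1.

3

Prim, starting at 1.
Step 1: cheapest edge leaving the tree is 1—2 (2); add 2.
Step 2: cheapest edge leaving the tree is 0—2 (1); add 0.
Step 3: cheapest edge leaving the tree is 2—3 (6); add 3.
Step 4: cheapest edge leaving the tree is 1—4 (10); add 4.
Vertex order: 1, 2, 0, 3, 4. The 4th vertex is 3.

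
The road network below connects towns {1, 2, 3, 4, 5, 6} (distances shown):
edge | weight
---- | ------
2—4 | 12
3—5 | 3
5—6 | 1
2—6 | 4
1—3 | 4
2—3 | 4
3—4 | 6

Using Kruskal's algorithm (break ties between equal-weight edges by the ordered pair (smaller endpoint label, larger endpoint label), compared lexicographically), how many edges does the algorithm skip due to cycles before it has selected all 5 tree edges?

1

Kruskal: consider edges lightest-first.
5—6 (1): add — endpoints in different components.
3—5 (3): add — endpoints in different components.
1—3 (4): add — endpoints in different components.
2—3 (4): add — endpoints in different components.
2—6 (4): skip — 2 and 6 already connected.
3—4 (6): add — endpoints in different components.
Edges rejected before the tree was complete: 1.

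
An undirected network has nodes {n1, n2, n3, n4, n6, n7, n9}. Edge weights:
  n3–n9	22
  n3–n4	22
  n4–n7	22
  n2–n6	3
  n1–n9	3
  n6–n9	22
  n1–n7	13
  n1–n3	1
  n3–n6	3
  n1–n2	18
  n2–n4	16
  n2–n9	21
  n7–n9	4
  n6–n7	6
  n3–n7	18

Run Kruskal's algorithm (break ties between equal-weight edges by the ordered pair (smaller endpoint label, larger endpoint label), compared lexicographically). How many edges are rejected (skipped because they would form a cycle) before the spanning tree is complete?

Kruskal: consider edges lightest-first.
n1–n3 (1): add. Components now {n2} {n1,n3} {n7} {n9} {n6} {n4}
n1–n9 (3): add. Components now {n2} {n1,n3,n9} {n7} {n6} {n4}
n2–n6 (3): add. Components now {n2,n6} {n1,n3,n9} {n7} {n4}
n3–n6 (3): add. Components now {n1,n2,n3,n6,n9} {n7} {n4}
n7–n9 (4): add. Components now {n1,n2,n3,n6,n7,n9} {n4}
n6–n7 (6): skip — n7 and n6 already connected.
n1–n7 (13): skip — n1 and n7 already connected.
n2–n4 (16): add. Components now {n1,n2,n3,n4,n6,n7,n9}
Edges rejected before the tree was complete: 2.

2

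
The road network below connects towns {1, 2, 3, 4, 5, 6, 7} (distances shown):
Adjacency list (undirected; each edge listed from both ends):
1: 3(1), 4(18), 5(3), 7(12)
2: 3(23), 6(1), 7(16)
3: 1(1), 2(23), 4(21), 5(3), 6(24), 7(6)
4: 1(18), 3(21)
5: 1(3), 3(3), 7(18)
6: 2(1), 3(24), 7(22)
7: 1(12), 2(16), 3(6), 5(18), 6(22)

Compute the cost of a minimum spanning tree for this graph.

45

Grow the tree from 3 using Prim:
Step 1: frontier [1—3 1, 3—5 3, 3—7 6, 3—4 21, 2—3 23, 3—6 24] → take 1—3 (1); add 1.
Step 2: frontier [1—5 3, 1—7 12, 1—4 18, 3—5 3, 3—7 6, 3—4 21, 2—3 23, 3—6 24] → take 1—5 (3); add 5.
Step 3: frontier [1—7 12, 1—4 18, 3—7 6, 3—4 21, 2—3 23, 3—6 24, 5—7 18] → take 3—7 (6); add 7.
Step 4: frontier [1—4 18, 3—4 21, 2—3 23, 3—6 24, 2—7 16, 6—7 22] → take 2—7 (16); add 2.
Step 5: frontier [1—4 18, 2—6 1, 3—4 21, 3—6 24, 6—7 22] → take 2—6 (1); add 6.
Step 6: frontier [1—4 18, 3—4 21] → take 1—4 (18); add 4.
MST edges: 1—3, 1—5, 3—7, 2—7, 2—6, 1—4; total weight 1+3+6+16+1+18 = 45.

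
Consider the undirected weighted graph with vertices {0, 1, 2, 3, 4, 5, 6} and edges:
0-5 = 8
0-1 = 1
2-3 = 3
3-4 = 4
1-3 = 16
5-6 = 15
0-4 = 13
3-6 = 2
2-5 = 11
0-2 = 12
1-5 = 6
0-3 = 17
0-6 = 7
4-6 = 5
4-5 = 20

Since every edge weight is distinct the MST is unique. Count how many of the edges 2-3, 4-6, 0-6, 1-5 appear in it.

Kruskal: consider edges lightest-first.
0-1 (1): add — endpoints in different components.
3-6 (2): add — endpoints in different components.
2-3 (3): add — endpoints in different components.
3-4 (4): add — endpoints in different components.
4-6 (5): skip — 4 and 6 already connected.
1-5 (6): add — endpoints in different components.
0-6 (7): add — endpoints in different components.
MST edge set: {0-1, 3-6, 2-3, 3-4, 1-5, 0-6}.
Of the listed edges, {2-3, 0-6, 1-5} are in the MST → 3.

3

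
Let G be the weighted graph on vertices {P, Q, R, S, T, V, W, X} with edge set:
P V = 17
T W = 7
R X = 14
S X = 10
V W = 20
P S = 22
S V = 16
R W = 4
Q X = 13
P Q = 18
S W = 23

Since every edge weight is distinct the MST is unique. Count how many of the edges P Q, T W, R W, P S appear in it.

2

Sort edges by weight, then run Kruskal:
R W (4): add — endpoints in different components.
T W (7): add — endpoints in different components.
S X (10): add — endpoints in different components.
Q X (13): add — endpoints in different components.
R X (14): add — endpoints in different components.
S V (16): add — endpoints in different components.
P V (17): add — endpoints in different components.
MST edge set: {R W, T W, S X, Q X, R X, S V, P V}.
Of the listed edges, {T W, R W} are in the MST → 2.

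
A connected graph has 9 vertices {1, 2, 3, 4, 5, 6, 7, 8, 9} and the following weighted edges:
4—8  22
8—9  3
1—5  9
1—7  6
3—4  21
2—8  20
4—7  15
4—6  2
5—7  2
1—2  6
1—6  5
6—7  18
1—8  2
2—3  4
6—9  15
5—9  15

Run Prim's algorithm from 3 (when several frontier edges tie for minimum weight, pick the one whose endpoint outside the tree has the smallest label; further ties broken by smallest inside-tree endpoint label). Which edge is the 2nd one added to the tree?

1-2

Prim's algorithm from 3:
Step 1: cheapest edge leaving the tree is 2—3 (4); add 2.
Step 2: cheapest edge leaving the tree is 1—2 (6); add 1.
Step 3: cheapest edge leaving the tree is 1—8 (2); add 8.
Step 4: cheapest edge leaving the tree is 8—9 (3); add 9.
Step 5: cheapest edge leaving the tree is 1—6 (5); add 6.
Step 6: cheapest edge leaving the tree is 4—6 (2); add 4.
Step 7: cheapest edge leaving the tree is 1—7 (6); add 7.
Step 8: cheapest edge leaving the tree is 5—7 (2); add 5.
The 2nd edge added is 1—2.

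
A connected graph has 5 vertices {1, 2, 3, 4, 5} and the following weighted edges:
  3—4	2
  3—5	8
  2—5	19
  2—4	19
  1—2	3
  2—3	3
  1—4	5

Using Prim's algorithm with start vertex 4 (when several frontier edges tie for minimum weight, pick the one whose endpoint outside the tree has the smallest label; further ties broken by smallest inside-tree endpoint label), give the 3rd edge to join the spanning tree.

Prim, starting at 4.
Step 1: cheapest edge leaving the tree is 3—4 (2); add 3.
Step 2: cheapest edge leaving the tree is 2—3 (3); add 2.
Step 3: cheapest edge leaving the tree is 1—2 (3); add 1.
Step 4: cheapest edge leaving the tree is 3—5 (8); add 5.
The 3rd edge added is 1—2.

1-2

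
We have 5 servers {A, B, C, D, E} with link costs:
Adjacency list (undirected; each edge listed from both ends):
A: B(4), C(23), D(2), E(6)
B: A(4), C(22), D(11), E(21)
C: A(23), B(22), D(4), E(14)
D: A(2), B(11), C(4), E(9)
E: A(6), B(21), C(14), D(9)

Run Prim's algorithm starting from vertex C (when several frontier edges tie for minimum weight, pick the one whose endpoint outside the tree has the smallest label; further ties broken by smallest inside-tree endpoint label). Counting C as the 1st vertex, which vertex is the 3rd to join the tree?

A

Prim's algorithm from C:
Step 1: frontier [C D 4, C E 14, B C 22, A C 23] → take C D (4); add D.
Step 2: frontier [C E 14, B C 22, A C 23, A D 2, D E 9, B D 11] → take A D (2); add A.
Step 3: frontier [A B 4, A E 6, C E 14, B C 22, D E 9, B D 11] → take A B (4); add B.
Step 4: frontier [A E 6, B E 21, C E 14, D E 9] → take A E (6); add E.
Vertex order: C, D, A, B, E. The 3rd vertex is A.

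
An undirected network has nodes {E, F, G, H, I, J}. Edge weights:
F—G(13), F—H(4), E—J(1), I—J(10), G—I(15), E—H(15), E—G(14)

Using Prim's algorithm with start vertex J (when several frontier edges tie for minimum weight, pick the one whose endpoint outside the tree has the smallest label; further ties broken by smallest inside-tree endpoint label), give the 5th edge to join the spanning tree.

Grow the tree from J using Prim:
Step 1: cheapest edge leaving the tree is E—J (1); add E.
Step 2: cheapest edge leaving the tree is I—J (10); add I.
Step 3: cheapest edge leaving the tree is E—G (14); add G.
Step 4: cheapest edge leaving the tree is F—G (13); add F.
Step 5: cheapest edge leaving the tree is F—H (4); add H.
The 5th edge added is F—H.

F-H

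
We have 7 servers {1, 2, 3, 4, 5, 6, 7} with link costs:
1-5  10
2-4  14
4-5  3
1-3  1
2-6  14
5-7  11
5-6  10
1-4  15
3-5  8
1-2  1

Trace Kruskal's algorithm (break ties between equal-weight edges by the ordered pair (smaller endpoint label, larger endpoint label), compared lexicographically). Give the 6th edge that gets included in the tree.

Sort edges by weight, then run Kruskal:
1-2 (1): add. Components now {1,2} {3} {4} {5} {6} {7}
1-3 (1): add. Components now {1,2,3} {4} {5} {6} {7}
4-5 (3): add. Components now {1,2,3} {4,5} {6} {7}
3-5 (8): add. Components now {1,2,3,4,5} {6} {7}
1-5 (10): skip — 1 and 5 already connected.
5-6 (10): add. Components now {1,2,3,4,5,6} {7}
5-7 (11): add. Components now {1,2,3,4,5,6,7}
The 6th edge added is 5-7.

5-7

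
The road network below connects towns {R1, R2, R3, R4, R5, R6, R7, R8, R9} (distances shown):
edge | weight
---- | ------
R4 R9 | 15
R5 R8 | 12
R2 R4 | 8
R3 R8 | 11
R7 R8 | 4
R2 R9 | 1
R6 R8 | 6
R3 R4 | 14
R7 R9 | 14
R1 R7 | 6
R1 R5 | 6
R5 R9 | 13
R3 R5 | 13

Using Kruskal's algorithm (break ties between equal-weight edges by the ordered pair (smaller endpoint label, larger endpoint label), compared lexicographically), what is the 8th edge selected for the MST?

Sort edges by weight, then run Kruskal:
R2 R9 (1): add — endpoints in different components.
R7 R8 (4): add — endpoints in different components.
R1 R5 (6): add — endpoints in different components.
R1 R7 (6): add — endpoints in different components.
R6 R8 (6): add — endpoints in different components.
R2 R4 (8): add — endpoints in different components.
R3 R8 (11): add — endpoints in different components.
R5 R8 (12): skip — R8 and R5 already connected.
R3 R5 (13): skip — R5 and R3 already connected.
R5 R9 (13): add — endpoints in different components.
The 8th edge added is R5 R9.

R5-R9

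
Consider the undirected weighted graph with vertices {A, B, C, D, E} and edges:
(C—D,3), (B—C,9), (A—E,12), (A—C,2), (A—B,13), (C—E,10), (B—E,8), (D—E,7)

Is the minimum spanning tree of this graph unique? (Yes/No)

Yes

Sort edges by weight, then run Kruskal:
A—C (2): add. Components now {A,C} {B} {D} {E}
C—D (3): add. Components now {A,C,D} {B} {E}
D—E (7): add. Components now {A,C,D,E} {B}
B—E (8): add. Components now {A,B,C,D,E}
Every non-tree edge has weight strictly greater than the heaviest edge on the tree path between its endpoints, so the MST is unique.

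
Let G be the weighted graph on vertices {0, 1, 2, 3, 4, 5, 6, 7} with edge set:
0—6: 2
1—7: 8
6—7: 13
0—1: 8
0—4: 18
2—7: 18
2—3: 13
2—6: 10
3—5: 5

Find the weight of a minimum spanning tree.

Sort edges by weight, then run Kruskal:
0—6 (2): add — endpoints in different components.
3—5 (5): add — endpoints in different components.
0—1 (8): add — endpoints in different components.
1—7 (8): add — endpoints in different components.
2—6 (10): add — endpoints in different components.
2—3 (13): add — endpoints in different components.
6—7 (13): skip — 6 and 7 already connected.
0—4 (18): add — endpoints in different components.
MST edges: 0—6, 3—5, 0—1, 1—7, 2—6, 2—3, 0—4; total weight 2+5+8+8+10+13+18 = 64.

64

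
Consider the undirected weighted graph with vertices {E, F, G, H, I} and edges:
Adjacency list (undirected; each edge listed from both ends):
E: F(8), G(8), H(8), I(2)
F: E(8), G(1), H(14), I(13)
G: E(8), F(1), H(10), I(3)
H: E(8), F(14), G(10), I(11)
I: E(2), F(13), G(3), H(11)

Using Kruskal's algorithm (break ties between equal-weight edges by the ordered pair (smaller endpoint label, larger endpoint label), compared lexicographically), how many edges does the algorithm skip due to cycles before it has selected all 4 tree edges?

2

Kruskal: consider edges lightest-first.
F G (1): add. Components now {E} {F,G} {H} {I}
E I (2): add. Components now {E,I} {F,G} {H}
G I (3): add. Components now {E,F,G,I} {H}
E F (8): skip — E and F already connected.
E G (8): skip — E and G already connected.
E H (8): add. Components now {E,F,G,H,I}
Edges rejected before the tree was complete: 2.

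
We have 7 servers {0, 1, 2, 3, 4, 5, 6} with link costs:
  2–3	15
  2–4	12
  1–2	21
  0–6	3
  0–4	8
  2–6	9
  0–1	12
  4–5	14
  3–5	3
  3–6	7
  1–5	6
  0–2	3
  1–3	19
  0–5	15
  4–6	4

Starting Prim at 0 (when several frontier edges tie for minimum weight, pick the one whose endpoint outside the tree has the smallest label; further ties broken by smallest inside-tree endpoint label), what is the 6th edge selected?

1-5

Grow the tree from 0 using Prim:
Step 1: cheapest edge leaving the tree is 0–2 (3); add 2.
Step 2: cheapest edge leaving the tree is 0–6 (3); add 6.
Step 3: cheapest edge leaving the tree is 4–6 (4); add 4.
Step 4: cheapest edge leaving the tree is 3–6 (7); add 3.
Step 5: cheapest edge leaving the tree is 3–5 (3); add 5.
Step 6: cheapest edge leaving the tree is 1–5 (6); add 1.
The 6th edge added is 1–5.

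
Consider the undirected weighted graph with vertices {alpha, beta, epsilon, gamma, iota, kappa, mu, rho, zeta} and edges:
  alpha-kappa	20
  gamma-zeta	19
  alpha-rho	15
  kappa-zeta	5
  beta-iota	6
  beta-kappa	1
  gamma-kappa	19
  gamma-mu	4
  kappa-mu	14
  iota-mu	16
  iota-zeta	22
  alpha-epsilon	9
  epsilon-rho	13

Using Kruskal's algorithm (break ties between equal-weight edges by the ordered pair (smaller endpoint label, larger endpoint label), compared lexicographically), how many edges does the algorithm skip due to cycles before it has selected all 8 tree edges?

Kruskal's algorithm — process edges by increasing weight (ties by edge label):
beta-kappa (1): add — endpoints in different components.
gamma-mu (4): add — endpoints in different components.
kappa-zeta (5): add — endpoints in different components.
beta-iota (6): add — endpoints in different components.
alpha-epsilon (9): add — endpoints in different components.
epsilon-rho (13): add — endpoints in different components.
kappa-mu (14): add — endpoints in different components.
alpha-rho (15): skip — alpha and rho already connected.
iota-mu (16): skip — iota and mu already connected.
gamma-kappa (19): skip — kappa and gamma already connected.
gamma-zeta (19): skip — zeta and gamma already connected.
alpha-kappa (20): add — endpoints in different components.
Edges rejected before the tree was complete: 4.

4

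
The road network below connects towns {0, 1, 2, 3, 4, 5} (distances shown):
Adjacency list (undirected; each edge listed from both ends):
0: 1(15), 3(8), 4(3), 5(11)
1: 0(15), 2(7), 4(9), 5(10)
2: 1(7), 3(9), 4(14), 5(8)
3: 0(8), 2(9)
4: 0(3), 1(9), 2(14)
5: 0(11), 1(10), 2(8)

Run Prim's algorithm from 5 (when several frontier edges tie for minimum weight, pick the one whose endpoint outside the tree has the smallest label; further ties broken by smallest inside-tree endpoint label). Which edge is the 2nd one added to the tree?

Prim, starting at 5.
Step 1: cheapest edge leaving the tree is 2—5 (8); add 2.
Step 2: cheapest edge leaving the tree is 1—2 (7); add 1.
Step 3: cheapest edge leaving the tree is 2—3 (9); add 3.
Step 4: cheapest edge leaving the tree is 0—3 (8); add 0.
Step 5: cheapest edge leaving the tree is 0—4 (3); add 4.
The 2nd edge added is 1—2.

1-2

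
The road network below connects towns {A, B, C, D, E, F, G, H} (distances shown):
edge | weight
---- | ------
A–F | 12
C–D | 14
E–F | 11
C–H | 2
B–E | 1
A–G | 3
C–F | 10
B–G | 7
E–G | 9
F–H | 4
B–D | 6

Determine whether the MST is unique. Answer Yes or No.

Yes

Kruskal: consider edges lightest-first.
B–E (1): add — endpoints in different components.
C–H (2): add — endpoints in different components.
A–G (3): add — endpoints in different components.
F–H (4): add — endpoints in different components.
B–D (6): add — endpoints in different components.
B–G (7): add — endpoints in different components.
E–G (9): skip — E and G already connected.
C–F (10): skip — C and F already connected.
E–F (11): add — endpoints in different components.
Every non-tree edge has weight strictly greater than the heaviest edge on the tree path between its endpoints, so the MST is unique.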